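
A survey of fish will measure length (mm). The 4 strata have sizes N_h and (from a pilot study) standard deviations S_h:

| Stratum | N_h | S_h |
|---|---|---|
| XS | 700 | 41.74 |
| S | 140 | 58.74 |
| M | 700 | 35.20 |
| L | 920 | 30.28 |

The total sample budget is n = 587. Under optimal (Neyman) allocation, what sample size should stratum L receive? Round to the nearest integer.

Neyman allocation: n_h = n · N_h S_h / Σ N_i S_i, with n = 587.
  stratum XS: N_h·S_h = 700·41.74 = 29218.00
  stratum S: N_h·S_h = 140·58.74 = 8223.60
  stratum M: N_h·S_h = 700·35.20 = 24640.00
  stratum L: N_h·S_h = 920·30.28 = 27857.60
Σ N_h S_h = 89939.20
n for stratum L = 587·27857.60/89939.20 = 181.816 → 182

182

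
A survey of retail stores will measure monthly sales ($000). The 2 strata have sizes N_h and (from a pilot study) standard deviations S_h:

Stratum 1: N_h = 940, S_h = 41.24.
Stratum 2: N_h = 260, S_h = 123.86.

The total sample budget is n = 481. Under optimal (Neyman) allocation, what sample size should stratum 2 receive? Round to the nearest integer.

Neyman allocation: n_h = n · N_h S_h / Σ N_i S_i, with n = 481.
  stratum 1: N_h·S_h = 940·41.24 = 38765.60
  stratum 2: N_h·S_h = 260·123.86 = 32203.60
Σ N_h S_h = 70969.20
n for stratum 2 = 481·32203.60/70969.20 = 218.263 → 218

218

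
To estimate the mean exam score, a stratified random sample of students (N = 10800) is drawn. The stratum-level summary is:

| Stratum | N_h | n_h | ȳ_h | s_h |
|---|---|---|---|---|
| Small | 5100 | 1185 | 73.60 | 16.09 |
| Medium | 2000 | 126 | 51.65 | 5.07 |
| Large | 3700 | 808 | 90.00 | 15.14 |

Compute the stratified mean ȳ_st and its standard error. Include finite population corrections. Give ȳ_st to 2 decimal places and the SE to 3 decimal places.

ȳ_st ≈ 75.15, SE ≈ 0.265

ȳ_st = Σ W_h ȳ_h = (5100·73.60 + 2000·51.65 + 3700·90.00)/10800 = 75.15370
V̂(ȳ_st) = Σ W_h² (1 − n_h/N_h) s_h²/n_h, with W_h = N_h/N and N = 10800:
  stratum Small: (5100/10800)²·(1 − 1185/5100)·16.09²/1185 = 0.037398
  stratum Medium: (2000/10800)²·(1 − 126/2000)·5.07²/126 = 0.00655537
  stratum Large: (3700/10800)²·(1 − 808/3700)·15.14²/808 = 0.0260251
V̂(ȳ_st) = 0.0699785
SE(ȳ_st) = √0.0699785 = 0.264534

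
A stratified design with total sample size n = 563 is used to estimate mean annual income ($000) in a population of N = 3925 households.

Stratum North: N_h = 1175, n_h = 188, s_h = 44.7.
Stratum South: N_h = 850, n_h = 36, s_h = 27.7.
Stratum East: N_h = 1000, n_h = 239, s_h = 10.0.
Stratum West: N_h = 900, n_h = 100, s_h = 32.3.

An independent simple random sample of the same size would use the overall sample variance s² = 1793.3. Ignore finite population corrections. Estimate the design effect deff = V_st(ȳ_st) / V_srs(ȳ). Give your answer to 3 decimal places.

deff ≈ 0.794

V̂(ȳ_st) = Σ W_h² s_h²/n_h, with W_h = N_h/N and N = 3925:
  stratum North: (1175/3925)²·44.7²/188 = 0.952475
  stratum South: (850/3925)²·27.7²/36 = 0.999575
  stratum East: (1000/3925)²·10.0²/239 = 0.0271596
  stratum West: (900/3925)²·32.3²/100 = 0.548543
V_st = 2.52775
V_srs = s²/n = 1793.3/563 = 3.18526
deff = V_st / V_srs = 2.52775/3.18526 = 0.7936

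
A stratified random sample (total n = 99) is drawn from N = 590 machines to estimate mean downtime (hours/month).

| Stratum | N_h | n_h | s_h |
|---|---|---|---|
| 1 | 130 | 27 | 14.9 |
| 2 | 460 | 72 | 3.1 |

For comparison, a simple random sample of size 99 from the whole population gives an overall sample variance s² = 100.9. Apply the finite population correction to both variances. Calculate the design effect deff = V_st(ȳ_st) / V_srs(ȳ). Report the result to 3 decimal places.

deff ≈ 0.454

V̂(ȳ_st) = Σ W_h² (1 − n_h/N_h) s_h²/n_h, with W_h = N_h/N and N = 590:
  stratum 1: (130/590)²·(1 − 27/130)·14.9²/27 = 0.31629
  stratum 2: (460/590)²·(1 − 72/460)·3.1²/72 = 0.0684347
V_st = 0.384725
V_srs = (1 − 99/590)·100.9/99 = 0.848175
deff = V_st / V_srs = 0.384725/0.848175 = 0.4536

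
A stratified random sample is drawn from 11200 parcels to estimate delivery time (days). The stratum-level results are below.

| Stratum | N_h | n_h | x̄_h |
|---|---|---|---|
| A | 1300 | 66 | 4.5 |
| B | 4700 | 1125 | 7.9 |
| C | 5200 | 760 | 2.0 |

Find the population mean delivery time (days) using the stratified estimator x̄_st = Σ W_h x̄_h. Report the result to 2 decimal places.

x̄_st ≈ 4.77

N = Σ N_h = 11200. Stratum weights W_h = N_h/N.
x̄_st = (1300·4.5 + 4700·7.9 + 5200·2.0) / 11200 = 4.7661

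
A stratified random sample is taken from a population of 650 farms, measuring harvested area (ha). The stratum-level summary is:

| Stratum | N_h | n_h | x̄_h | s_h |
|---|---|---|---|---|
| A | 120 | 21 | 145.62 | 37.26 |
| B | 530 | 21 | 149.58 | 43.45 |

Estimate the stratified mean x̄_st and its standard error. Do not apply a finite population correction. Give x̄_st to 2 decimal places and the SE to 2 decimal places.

x̄_st ≈ 148.85, SE ≈ 7.88

x̄_st = Σ W_h x̄_h = (120·145.62 + 530·149.58)/650 = 148.84892
V̂(x̄_st) = Σ W_h² s_h²/n_h, with W_h = N_h/N and N = 650:
  stratum A: (120/650)²·37.26²/21 = 2.25321
  stratum B: (530/650)²·43.45²/21 = 59.7703
V̂(x̄_st) = 62.0235
SE(x̄_st) = √62.0235 = 7.8755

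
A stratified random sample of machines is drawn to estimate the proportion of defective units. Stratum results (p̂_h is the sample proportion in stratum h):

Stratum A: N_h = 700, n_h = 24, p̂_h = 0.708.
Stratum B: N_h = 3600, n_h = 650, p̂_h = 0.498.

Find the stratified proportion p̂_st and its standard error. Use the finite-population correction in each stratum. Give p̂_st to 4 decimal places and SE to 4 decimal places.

N = 4300; stratum weights W_h = N_h/N.
p̂_st = Σ W_h p̂_h = (700·0.708 + 3600·0.498)/4300 = 0.53219
V̂(p̂_st) = Σ W_h² (1 − n_h/N_h) p̂_h(1−p̂_h)/(n_h−1):
  stratum A: (700/4300)²·(1 − 24/700)·0.708·0.292/23 = 0.000230036
  stratum B: (3600/4300)²·(1 − 650/3600)·0.498·0.502/649 = 0.000221246
V̂(p̂_st) = 0.000451282; SE = √V̂ = 0.0212434

p̂_st ≈ 0.5322, SE ≈ 0.0212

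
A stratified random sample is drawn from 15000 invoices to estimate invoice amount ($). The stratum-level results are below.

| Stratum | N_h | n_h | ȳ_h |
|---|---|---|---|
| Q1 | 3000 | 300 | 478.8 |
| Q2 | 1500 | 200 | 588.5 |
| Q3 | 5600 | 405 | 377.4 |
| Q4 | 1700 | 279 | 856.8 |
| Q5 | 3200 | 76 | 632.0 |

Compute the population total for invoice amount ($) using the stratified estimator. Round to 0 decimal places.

τ̂_st = Σ N_h ȳ_h = 3000·478.8 + 1500·588.5 + 5600·377.4 + 1700·856.8 + 3200·632.0 = 7911550

τ̂_st ≈ 7911550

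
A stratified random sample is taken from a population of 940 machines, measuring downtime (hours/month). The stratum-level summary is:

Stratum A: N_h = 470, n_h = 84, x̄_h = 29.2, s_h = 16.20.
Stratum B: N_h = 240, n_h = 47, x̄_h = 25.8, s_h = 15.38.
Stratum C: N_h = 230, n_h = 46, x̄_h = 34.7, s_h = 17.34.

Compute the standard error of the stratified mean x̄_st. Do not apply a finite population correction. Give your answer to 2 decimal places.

SE(x̄_st) ≈ 1.22

V̂(x̄_st) = Σ W_h² s_h²/n_h, with W_h = N_h/N and N = 940:
  stratum A: (470/940)²·16.20²/84 = 0.781071
  stratum B: (240/940)²·15.38²/47 = 0.328081
  stratum C: (230/940)²·17.34²/46 = 0.391327
V̂(x̄_st) = 1.50048
SE(x̄_st) = √1.50048 = 1.22494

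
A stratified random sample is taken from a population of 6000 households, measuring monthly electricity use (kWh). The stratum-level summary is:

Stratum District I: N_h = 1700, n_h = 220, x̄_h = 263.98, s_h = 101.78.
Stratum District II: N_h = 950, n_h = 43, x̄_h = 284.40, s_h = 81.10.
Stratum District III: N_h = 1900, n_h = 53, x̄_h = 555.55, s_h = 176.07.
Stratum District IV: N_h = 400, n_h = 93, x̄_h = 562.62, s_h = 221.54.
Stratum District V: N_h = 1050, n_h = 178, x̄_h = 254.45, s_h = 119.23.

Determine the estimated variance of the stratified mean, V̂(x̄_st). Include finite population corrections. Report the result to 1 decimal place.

V̂(x̄_st) = Σ W_h² (1 − n_h/N_h) s_h²/n_h, with W_h = N_h/N and N = 6000:
  stratum District I: (1700/6000)²·(1 − 220/1700)·101.78²/220 = 3.29087
  stratum District II: (950/6000)²·(1 − 43/950)·81.10²/43 = 3.66102
  stratum District III: (1900/6000)²·(1 − 53/1900)·176.07²/53 = 57.0181
  stratum District IV: (400/6000)²·(1 − 93/400)·221.54²/93 = 1.80019
  stratum District V: (1050/6000)²·(1 − 178/1050)·119.23²/178 = 2.03121
V̂(x̄_st) = 67.8014

V̂(x̄_st) ≈ 67.8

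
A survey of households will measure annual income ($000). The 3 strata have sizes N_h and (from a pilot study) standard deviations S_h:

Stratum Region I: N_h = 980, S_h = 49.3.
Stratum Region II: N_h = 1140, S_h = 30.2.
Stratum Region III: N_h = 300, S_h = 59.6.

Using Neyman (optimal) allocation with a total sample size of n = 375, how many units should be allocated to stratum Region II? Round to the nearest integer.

Neyman allocation: n_h = n · N_h S_h / Σ N_i S_i, with n = 375.
  stratum Region I: N_h·S_h = 980·49.3 = 48314.00
  stratum Region II: N_h·S_h = 1140·30.2 = 34428.00
  stratum Region III: N_h·S_h = 300·59.6 = 17880.00
Σ N_h S_h = 100622.00
n for stratum Region II = 375·34428.00/100622.00 = 128.307 → 128

128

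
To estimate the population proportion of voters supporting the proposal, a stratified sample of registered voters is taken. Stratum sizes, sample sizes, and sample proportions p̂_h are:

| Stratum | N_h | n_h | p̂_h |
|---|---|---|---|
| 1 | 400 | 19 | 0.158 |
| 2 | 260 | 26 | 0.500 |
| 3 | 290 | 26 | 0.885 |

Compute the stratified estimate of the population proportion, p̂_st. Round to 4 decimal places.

p̂_st ≈ 0.4735

N = 950; stratum weights W_h = N_h/N.
p̂_st = Σ W_h p̂_h = (400·0.158 + 260·0.500 + 290·0.885)/950 = 0.47353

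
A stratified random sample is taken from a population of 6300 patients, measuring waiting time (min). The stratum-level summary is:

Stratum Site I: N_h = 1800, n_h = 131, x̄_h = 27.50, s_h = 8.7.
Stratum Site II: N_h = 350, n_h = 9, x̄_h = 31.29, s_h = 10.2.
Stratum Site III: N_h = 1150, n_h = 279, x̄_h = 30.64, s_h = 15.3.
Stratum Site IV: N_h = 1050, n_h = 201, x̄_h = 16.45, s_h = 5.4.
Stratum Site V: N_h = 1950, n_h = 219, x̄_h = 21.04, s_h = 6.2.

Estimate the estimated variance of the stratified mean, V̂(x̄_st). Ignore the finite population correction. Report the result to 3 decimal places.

V̂(x̄_st) = Σ W_h² s_h²/n_h, with W_h = N_h/N and N = 6300:
  stratum Site I: (1800/6300)²·8.7²/131 = 0.0471662
  stratum Site II: (350/6300)²·10.2²/9 = 0.035679
  stratum Site III: (1150/6300)²·15.3²/279 = 0.0279572
  stratum Site IV: (1050/6300)²·5.4²/201 = 0.00402985
  stratum Site V: (1950/6300)²·6.2²/219 = 0.0168162
V̂(x̄_st) = 0.131648

V̂(x̄_st) ≈ 0.132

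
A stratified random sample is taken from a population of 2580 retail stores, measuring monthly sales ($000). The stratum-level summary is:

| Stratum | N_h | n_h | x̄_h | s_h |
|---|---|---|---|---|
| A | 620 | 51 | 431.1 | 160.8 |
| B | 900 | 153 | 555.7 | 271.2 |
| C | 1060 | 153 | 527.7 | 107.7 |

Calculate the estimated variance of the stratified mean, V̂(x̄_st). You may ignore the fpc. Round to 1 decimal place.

V̂(x̄_st) ≈ 100.6

V̂(x̄_st) = Σ W_h² s_h²/n_h, with W_h = N_h/N and N = 2580:
  stratum A: (620/2580)²·160.8²/51 = 29.2783
  stratum B: (900/2580)²·271.2²/153 = 58.497
  stratum C: (1060/2580)²·107.7²/153 = 12.7971
V̂(x̄_st) = 100.572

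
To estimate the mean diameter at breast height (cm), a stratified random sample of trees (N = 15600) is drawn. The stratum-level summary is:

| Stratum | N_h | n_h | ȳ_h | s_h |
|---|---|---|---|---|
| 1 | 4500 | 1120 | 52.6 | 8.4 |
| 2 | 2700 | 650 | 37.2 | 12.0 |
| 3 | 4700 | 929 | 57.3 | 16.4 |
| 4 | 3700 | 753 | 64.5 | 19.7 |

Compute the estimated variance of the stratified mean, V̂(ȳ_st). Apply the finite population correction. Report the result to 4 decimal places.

V̂(ȳ_st) ≈ 0.0532

V̂(ȳ_st) = Σ W_h² (1 − n_h/N_h) s_h²/n_h, with W_h = N_h/N and N = 15600:
  stratum 1: (4500/15600)²·(1 − 1120/4500)·8.4²/1120 = 0.0039375
  stratum 2: (2700/15600)²·(1 − 650/2700)·12.0²/650 = 0.00503869
  stratum 3: (4700/15600)²·(1 − 929/4700)·16.4²/929 = 0.0210852
  stratum 4: (3700/15600)²·(1 − 753/3700)·19.7²/753 = 0.0230925
V̂(ȳ_st) = 0.0531538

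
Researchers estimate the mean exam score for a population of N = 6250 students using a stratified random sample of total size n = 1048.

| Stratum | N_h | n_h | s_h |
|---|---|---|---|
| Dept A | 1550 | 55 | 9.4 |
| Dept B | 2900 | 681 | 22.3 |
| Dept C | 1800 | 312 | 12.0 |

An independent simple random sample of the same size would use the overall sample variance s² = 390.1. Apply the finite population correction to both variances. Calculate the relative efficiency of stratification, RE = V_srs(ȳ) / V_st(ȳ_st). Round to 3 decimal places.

V̂(ȳ_st) = Σ W_h² (1 − n_h/N_h) s_h²/n_h, with W_h = N_h/N and N = 6250:
  stratum Dept A: (1550/6250)²·(1 − 55/1550)·9.4²/55 = 0.0953028
  stratum Dept B: (2900/6250)²·(1 − 681/2900)·22.3²/681 = 0.120298
  stratum Dept C: (1800/6250)²·(1 − 312/1800)·12.0²/312 = 0.0316463
V_st = 0.247247
V_srs = (1 − 1048/6250)·390.1/1048 = 0.309817
Relative efficiency = V_srs / V_st = 0.309817/0.247247 = 1.2531

RE ≈ 1.253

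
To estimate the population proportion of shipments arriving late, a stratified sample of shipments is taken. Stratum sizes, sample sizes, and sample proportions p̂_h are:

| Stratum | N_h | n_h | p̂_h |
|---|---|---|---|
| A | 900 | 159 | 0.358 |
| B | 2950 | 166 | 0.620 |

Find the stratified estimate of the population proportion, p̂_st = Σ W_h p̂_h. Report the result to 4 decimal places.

N = 3850; stratum weights W_h = N_h/N.
p̂_st = Σ W_h p̂_h = (900·0.358 + 2950·0.620)/3850 = 0.55875

p̂_st ≈ 0.5588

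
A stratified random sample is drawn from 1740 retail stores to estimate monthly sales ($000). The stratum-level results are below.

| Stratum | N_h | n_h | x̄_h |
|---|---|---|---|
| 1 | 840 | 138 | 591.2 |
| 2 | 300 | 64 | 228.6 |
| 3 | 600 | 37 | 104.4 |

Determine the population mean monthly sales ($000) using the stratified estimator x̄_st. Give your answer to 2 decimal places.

x̄_st ≈ 360.82

N = Σ N_h = 1740. Stratum weights W_h = N_h/N.
x̄_st = (840·591.2 + 300·228.6 + 600·104.4) / 1740 = 360.8207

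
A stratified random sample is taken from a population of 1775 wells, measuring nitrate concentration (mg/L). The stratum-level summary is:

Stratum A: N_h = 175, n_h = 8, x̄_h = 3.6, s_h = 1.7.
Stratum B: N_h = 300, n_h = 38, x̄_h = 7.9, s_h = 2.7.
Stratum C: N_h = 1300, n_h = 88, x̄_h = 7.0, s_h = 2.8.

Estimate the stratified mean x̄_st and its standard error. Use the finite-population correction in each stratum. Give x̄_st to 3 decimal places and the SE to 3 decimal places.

x̄_st ≈ 6.817, SE ≈ 0.230

x̄_st = Σ W_h x̄_h = (175·3.6 + 300·7.9 + 1300·7.0)/1775 = 6.81690
V̂(x̄_st) = Σ W_h² (1 − n_h/N_h) s_h²/n_h, with W_h = N_h/N and N = 1775:
  stratum A: (175/1775)²·(1 − 8/175)·1.7²/8 = 0.00335093
  stratum B: (300/1775)²·(1 − 38/300)·2.7²/38 = 0.00478597
  stratum C: (1300/1775)²·(1 − 88/1300)·2.8²/88 = 0.0445536
V̂(x̄_st) = 0.0526905
SE(x̄_st) = √0.0526905 = 0.229544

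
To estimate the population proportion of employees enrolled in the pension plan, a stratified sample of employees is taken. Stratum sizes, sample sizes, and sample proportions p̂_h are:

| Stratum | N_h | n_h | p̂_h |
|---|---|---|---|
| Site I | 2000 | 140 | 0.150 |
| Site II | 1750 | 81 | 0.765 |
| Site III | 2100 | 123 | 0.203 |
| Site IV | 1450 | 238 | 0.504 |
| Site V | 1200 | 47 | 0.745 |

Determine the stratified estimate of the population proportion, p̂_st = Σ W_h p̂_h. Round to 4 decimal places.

N = 8500; stratum weights W_h = N_h/N.
p̂_st = Σ W_h p̂_h = (2000·0.150 + 1750·0.765 + 2100·0.203 + 1450·0.504 + 1200·0.745)/8500 = 0.43410

p̂_st ≈ 0.4341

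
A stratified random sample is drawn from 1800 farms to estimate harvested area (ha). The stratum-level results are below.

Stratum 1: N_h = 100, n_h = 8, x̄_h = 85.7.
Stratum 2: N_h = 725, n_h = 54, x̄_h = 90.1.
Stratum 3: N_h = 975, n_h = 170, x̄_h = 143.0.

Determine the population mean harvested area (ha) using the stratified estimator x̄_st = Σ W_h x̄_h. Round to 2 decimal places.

x̄_st ≈ 118.51

N = Σ N_h = 1800. Stratum weights W_h = N_h/N.
x̄_st = (100·85.7 + 725·90.1 + 975·143.0) / 1800 = 118.5097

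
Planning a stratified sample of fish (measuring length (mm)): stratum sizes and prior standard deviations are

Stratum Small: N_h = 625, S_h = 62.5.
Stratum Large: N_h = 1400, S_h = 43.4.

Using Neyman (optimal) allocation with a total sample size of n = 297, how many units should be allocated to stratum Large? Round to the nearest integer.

Neyman allocation: n_h = n · N_h S_h / Σ N_i S_i, with n = 297.
  stratum Small: N_h·S_h = 625·62.5 = 39062.50
  stratum Large: N_h·S_h = 1400·43.4 = 60760.00
Σ N_h S_h = 99822.50
n for stratum Large = 297·60760.00/99822.50 = 180.778 → 181

181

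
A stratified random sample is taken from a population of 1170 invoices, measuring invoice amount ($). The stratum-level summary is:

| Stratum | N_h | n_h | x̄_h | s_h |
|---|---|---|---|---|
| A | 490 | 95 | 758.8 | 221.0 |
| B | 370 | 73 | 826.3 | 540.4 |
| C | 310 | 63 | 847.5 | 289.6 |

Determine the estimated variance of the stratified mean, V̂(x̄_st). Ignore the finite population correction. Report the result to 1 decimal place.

V̂(x̄_st) ≈ 583.7

V̂(x̄_st) = Σ W_h² s_h²/n_h, with W_h = N_h/N and N = 1170:
  stratum A: (490/1170)²·221.0²/95 = 90.174
  stratum B: (370/1170)²·540.4²/73 = 400.073
  stratum C: (310/1170)²·289.6²/63 = 93.4562
V̂(x̄_st) = 583.704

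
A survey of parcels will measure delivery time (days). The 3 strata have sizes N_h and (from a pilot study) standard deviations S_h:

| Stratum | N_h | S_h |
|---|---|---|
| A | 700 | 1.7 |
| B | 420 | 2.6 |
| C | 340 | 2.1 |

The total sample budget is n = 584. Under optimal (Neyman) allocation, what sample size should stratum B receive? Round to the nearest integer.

213

Neyman allocation: n_h = n · N_h S_h / Σ N_i S_i, with n = 584.
  stratum A: N_h·S_h = 700·1.7 = 1190.00
  stratum B: N_h·S_h = 420·2.6 = 1092.00
  stratum C: N_h·S_h = 340·2.1 = 714.00
Σ N_h S_h = 2996.00
n for stratum B = 584·1092.00/2996.00 = 212.860 → 213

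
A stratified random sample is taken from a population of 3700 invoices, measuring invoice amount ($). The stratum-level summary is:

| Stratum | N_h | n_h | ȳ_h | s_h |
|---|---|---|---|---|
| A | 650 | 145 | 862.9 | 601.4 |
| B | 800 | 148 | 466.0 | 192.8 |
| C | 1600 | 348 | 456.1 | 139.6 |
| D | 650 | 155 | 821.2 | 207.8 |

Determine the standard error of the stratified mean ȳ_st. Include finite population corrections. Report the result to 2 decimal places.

SE(ȳ_st) ≈ 9.17

V̂(ȳ_st) = Σ W_h² (1 − n_h/N_h) s_h²/n_h, with W_h = N_h/N and N = 3700:
  stratum A: (650/3700)²·(1 − 145/650)·601.4²/145 = 59.8081
  stratum B: (800/3700)²·(1 − 148/800)·192.8²/148 = 9.56944
  stratum C: (1600/3700)²·(1 − 348/1600)·139.6²/348 = 8.19431
  stratum D: (650/3700)²·(1 − 155/650)·207.8²/155 = 6.54748
V̂(ȳ_st) = 84.1194
SE(ȳ_st) = √84.1194 = 9.17166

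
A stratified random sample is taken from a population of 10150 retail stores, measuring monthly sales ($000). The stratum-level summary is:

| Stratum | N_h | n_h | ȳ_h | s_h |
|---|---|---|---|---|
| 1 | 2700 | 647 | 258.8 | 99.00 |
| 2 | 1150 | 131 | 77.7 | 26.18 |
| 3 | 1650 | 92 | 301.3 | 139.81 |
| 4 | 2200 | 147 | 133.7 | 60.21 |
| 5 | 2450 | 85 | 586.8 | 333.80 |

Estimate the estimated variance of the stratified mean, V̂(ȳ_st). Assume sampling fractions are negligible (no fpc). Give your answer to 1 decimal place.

V̂(ȳ_st) ≈ 84.3

V̂(ȳ_st) = Σ W_h² s_h²/n_h, with W_h = N_h/N and N = 10150:
  stratum 1: (2700/10150)²·99.00²/647 = 1.07192
  stratum 2: (1150/10150)²·26.18²/131 = 0.0671632
  stratum 3: (1650/10150)²·139.81²/92 = 5.61467
  stratum 4: (2200/10150)²·60.21²/147 = 1.1586
  stratum 5: (2450/10150)²·333.80²/85 = 76.3755
V̂(ȳ_st) = 84.2878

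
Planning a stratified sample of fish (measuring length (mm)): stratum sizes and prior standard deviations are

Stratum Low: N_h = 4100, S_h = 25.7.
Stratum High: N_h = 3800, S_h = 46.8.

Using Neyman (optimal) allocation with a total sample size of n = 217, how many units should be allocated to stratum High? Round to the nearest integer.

Neyman allocation: n_h = n · N_h S_h / Σ N_i S_i, with n = 217.
  stratum Low: N_h·S_h = 4100·25.7 = 105370.00
  stratum High: N_h·S_h = 3800·46.8 = 177840.00
Σ N_h S_h = 283210.00
n for stratum High = 217·177840.00/283210.00 = 136.264 → 136

136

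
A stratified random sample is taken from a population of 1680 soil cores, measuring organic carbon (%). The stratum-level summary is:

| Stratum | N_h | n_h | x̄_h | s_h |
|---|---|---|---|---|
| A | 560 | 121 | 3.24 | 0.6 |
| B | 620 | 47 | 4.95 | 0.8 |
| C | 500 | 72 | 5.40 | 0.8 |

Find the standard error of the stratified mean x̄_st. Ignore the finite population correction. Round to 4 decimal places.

SE(x̄_st) ≈ 0.0545

V̂(x̄_st) = Σ W_h² s_h²/n_h, with W_h = N_h/N and N = 1680:
  stratum A: (560/1680)²·0.6²/121 = 0.000330579
  stratum B: (620/1680)²·0.8²/47 = 0.00185459
  stratum C: (500/1680)²·0.8²/72 = 0.000787352
V̂(x̄_st) = 0.00297252
SE(x̄_st) = √0.00297252 = 0.0545208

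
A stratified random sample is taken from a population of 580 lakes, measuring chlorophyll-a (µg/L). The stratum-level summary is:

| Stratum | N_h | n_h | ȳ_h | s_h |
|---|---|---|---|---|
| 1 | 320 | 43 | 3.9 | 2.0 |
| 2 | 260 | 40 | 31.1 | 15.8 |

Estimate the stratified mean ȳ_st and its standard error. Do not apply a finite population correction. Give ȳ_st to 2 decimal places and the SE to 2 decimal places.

ȳ_st ≈ 16.09, SE ≈ 1.13

ȳ_st = Σ W_h ȳ_h = (320·3.9 + 260·31.1)/580 = 16.09310
V̂(ȳ_st) = Σ W_h² s_h²/n_h, with W_h = N_h/N and N = 580:
  stratum 1: (320/580)²·2.0²/43 = 0.0283162
  stratum 2: (260/580)²·15.8²/40 = 1.25414
V̂(ȳ_st) = 1.28245
SE(ȳ_st) = √1.28245 = 1.13245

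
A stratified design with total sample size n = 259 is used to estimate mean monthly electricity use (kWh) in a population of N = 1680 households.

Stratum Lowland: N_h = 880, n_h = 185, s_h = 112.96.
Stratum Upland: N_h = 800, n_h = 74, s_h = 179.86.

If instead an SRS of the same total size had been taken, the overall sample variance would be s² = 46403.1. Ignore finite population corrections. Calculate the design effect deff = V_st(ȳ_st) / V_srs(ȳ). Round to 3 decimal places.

deff ≈ 0.659

V̂(ȳ_st) = Σ W_h² s_h²/n_h, with W_h = N_h/N and N = 1680:
  stratum Lowland: (880/1680)²·112.96²/185 = 18.9245
  stratum Upland: (800/1680)²·179.86²/74 = 99.1286
V_st = 118.053
V_srs = s²/n = 46403.1/259 = 179.163
deff = V_st / V_srs = 118.053/179.163 = 0.6589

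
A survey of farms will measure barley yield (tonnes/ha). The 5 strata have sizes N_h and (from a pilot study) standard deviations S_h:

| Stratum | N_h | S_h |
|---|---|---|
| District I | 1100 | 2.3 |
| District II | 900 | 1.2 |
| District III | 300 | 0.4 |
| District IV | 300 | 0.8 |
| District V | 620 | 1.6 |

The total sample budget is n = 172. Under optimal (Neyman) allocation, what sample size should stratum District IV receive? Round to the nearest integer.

8

Neyman allocation: n_h = n · N_h S_h / Σ N_i S_i, with n = 172.
  stratum District I: N_h·S_h = 1100·2.3 = 2530.00
  stratum District II: N_h·S_h = 900·1.2 = 1080.00
  stratum District III: N_h·S_h = 300·0.4 = 120.00
  stratum District IV: N_h·S_h = 300·0.8 = 240.00
  stratum District V: N_h·S_h = 620·1.6 = 992.00
Σ N_h S_h = 4962.00
n for stratum District IV = 172·240.00/4962.00 = 8.319 → 8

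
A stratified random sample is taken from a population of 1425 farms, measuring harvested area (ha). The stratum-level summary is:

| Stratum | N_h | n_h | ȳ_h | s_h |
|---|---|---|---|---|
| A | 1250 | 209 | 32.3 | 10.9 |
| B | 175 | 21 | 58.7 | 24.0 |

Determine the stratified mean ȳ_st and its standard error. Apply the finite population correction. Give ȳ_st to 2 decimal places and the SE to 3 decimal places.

ȳ_st = Σ W_h ȳ_h = (1250·32.3 + 175·58.7)/1425 = 35.54211
V̂(ȳ_st) = Σ W_h² (1 − n_h/N_h) s_h²/n_h, with W_h = N_h/N and N = 1425:
  stratum A: (1250/1425)²·(1 − 209/1250)·10.9²/209 = 0.364282
  stratum B: (175/1425)²·(1 − 21/175)·24.0²/21 = 0.364026
V̂(ȳ_st) = 0.728308
SE(ȳ_st) = √0.728308 = 0.85341

ȳ_st ≈ 35.54, SE ≈ 0.853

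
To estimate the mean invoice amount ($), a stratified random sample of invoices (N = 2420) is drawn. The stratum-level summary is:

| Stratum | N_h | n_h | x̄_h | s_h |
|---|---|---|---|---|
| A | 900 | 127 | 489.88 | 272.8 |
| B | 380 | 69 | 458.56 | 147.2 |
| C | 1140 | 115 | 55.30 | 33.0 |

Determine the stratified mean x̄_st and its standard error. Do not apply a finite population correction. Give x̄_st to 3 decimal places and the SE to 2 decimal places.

x̄_st = Σ W_h x̄_h = (900·489.88 + 380·458.56 + 1140·55.30)/2420 = 280.24248
V̂(x̄_st) = Σ W_h² s_h²/n_h, with W_h = N_h/N and N = 2420:
  stratum A: (900/2420)²·272.8²/127 = 81.0474
  stratum B: (380/2420)²·147.2²/69 = 7.74289
  stratum C: (1140/2420)²·33.0²/115 = 2.1014
V̂(x̄_st) = 90.8917
SE(x̄_st) = √90.8917 = 9.53372

x̄_st ≈ 280.242, SE ≈ 9.53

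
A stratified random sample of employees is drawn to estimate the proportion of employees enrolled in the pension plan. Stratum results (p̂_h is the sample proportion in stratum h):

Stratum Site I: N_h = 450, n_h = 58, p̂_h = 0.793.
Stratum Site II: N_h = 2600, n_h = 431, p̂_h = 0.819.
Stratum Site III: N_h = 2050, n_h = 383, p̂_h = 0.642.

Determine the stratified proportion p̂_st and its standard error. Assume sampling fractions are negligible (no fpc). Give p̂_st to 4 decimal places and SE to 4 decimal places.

p̂_st ≈ 0.7456, SE ≈ 0.0145

N = 5100; stratum weights W_h = N_h/N.
p̂_st = Σ W_h p̂_h = (450·0.793 + 2600·0.819 + 2050·0.642)/5100 = 0.74556
V̂(p̂_st) = Σ W_h² p̂_h(1−p̂_h)/(n_h−1):
  stratum Site I: (450/5100)²·0.793·0.207/57 = 2.24209e-05
  stratum Site II: (2600/5100)²·0.819·0.181/430 = 8.95984e-05
  stratum Site III: (2050/5100)²·0.642·0.358/382 = 9.72125e-05
V̂(p̂_st) = 0.000209232; SE = √V̂ = 0.0144648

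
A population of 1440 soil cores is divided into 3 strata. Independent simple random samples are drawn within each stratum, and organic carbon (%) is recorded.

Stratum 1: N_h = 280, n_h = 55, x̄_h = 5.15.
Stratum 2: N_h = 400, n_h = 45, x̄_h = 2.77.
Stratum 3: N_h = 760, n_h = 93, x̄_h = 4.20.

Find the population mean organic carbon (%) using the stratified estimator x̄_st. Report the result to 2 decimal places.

x̄_st ≈ 3.99

N = Σ N_h = 1440. Stratum weights W_h = N_h/N.
x̄_st = (280·5.15 + 400·2.77 + 760·4.20) / 1440 = 3.9875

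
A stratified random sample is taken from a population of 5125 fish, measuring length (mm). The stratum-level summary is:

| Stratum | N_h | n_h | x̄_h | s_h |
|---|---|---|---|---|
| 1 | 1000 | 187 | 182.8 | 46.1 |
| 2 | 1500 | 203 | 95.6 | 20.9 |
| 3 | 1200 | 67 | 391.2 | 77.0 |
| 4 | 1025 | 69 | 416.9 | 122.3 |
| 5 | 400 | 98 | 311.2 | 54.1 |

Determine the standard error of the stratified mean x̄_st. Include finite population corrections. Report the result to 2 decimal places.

SE(x̄_st) ≈ 3.65

V̂(x̄_st) = Σ W_h² (1 − n_h/N_h) s_h²/n_h, with W_h = N_h/N and N = 5125:
  stratum 1: (1000/5125)²·(1 − 187/1000)·46.1²/187 = 0.351773
  stratum 2: (1500/5125)²·(1 − 203/1500)·20.9²/203 = 0.159382
  stratum 3: (1200/5125)²·(1 − 67/1200)·77.0²/67 = 4.58068
  stratum 4: (1025/5125)²·(1 − 69/1025)·122.3²/69 = 8.08719
  stratum 5: (400/5125)²·(1 − 98/400)·54.1²/98 = 0.137356
V̂(x̄_st) = 13.3164
SE(x̄_st) = √13.3164 = 3.64916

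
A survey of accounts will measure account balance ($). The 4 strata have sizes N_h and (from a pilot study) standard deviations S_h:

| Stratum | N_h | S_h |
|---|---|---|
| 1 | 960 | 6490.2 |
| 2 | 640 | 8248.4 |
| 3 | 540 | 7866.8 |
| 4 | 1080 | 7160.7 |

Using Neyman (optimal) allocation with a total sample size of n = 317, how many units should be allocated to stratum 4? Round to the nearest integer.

104

Neyman allocation: n_h = n · N_h S_h / Σ N_i S_i, with n = 317.
  stratum 1: N_h·S_h = 960·6490.2 = 6230592.00
  stratum 2: N_h·S_h = 640·8248.4 = 5278976.00
  stratum 3: N_h·S_h = 540·7866.8 = 4248072.00
  stratum 4: N_h·S_h = 1080·7160.7 = 7733556.00
Σ N_h S_h = 23491196.00
n for stratum 4 = 317·7733556.00/23491196.00 = 104.360 → 104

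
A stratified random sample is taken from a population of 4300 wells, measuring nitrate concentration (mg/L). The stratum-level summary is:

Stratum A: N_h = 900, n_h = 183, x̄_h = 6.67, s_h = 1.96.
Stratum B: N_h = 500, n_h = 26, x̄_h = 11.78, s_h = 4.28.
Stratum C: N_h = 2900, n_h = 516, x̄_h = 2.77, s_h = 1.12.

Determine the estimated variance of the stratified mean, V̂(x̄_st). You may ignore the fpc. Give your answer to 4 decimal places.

V̂(x̄_st) ≈ 0.0116

V̂(x̄_st) = Σ W_h² s_h²/n_h, with W_h = N_h/N and N = 4300:
  stratum A: (900/4300)²·1.96²/183 = 0.000919622
  stratum B: (500/4300)²·4.28²/26 = 0.00952615
  stratum C: (2900/4300)²·1.12²/516 = 0.00110572
V̂(x̄_st) = 0.0115515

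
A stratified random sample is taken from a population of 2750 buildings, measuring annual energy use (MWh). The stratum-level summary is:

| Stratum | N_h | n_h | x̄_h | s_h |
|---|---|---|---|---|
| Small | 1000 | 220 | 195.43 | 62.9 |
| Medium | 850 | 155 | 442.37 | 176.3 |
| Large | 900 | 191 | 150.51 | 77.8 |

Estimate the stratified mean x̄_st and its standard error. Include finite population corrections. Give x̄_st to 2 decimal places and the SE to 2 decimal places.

x̄_st ≈ 257.06, SE ≈ 4.49

x̄_st = Σ W_h x̄_h = (1000·195.43 + 850·442.37 + 900·150.51)/2750 = 257.05582
V̂(x̄_st) = Σ W_h² (1 − n_h/N_h) s_h²/n_h, with W_h = N_h/N and N = 2750:
  stratum Small: (1000/2750)²·(1 − 220/1000)·62.9²/220 = 1.85485
  stratum Medium: (850/2750)²·(1 − 155/850)·176.3²/155 = 15.6643
  stratum Large: (900/2750)²·(1 − 191/900)·77.8²/191 = 2.67392
V̂(x̄_st) = 20.1931
SE(x̄_st) = √20.1931 = 4.49367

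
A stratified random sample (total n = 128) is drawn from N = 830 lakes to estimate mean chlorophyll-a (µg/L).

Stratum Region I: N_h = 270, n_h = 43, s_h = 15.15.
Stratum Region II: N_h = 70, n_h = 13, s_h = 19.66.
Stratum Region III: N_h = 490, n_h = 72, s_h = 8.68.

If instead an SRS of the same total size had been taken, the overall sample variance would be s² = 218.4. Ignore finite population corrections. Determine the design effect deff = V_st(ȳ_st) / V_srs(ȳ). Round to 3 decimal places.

V̂(ȳ_st) = Σ W_h² s_h²/n_h, with W_h = N_h/N and N = 830:
  stratum Region I: (270/830)²·15.15²/43 = 0.564844
  stratum Region II: (70/830)²·19.66²/13 = 0.211477
  stratum Region III: (490/830)²·8.68²/72 = 0.364706
V_st = 1.14103
V_srs = s²/n = 218.4/128 = 1.70625
deff = V_st / V_srs = 1.14103/1.70625 = 0.6687

deff ≈ 0.669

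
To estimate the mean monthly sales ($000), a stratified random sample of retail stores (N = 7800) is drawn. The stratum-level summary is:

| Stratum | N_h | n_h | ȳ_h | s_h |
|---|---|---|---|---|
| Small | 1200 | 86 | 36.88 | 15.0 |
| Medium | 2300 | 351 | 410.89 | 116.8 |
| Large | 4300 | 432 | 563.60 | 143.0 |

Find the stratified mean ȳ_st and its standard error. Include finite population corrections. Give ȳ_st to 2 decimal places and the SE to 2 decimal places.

ȳ_st = Σ W_h ȳ_h = (1200·36.88 + 2300·410.89 + 4300·563.60)/7800 = 437.53628
V̂(ȳ_st) = Σ W_h² (1 − n_h/N_h) s_h²/n_h, with W_h = N_h/N and N = 7800:
  stratum Small: (1200/7800)²·(1 − 86/1200)·15.0²/86 = 0.0574859
  stratum Medium: (2300/7800)²·(1 − 351/2300)·116.8²/351 = 2.86371
  stratum Large: (4300/7800)²·(1 − 432/4300)·143.0²/432 = 12.9406
V̂(ȳ_st) = 15.8618
SE(ȳ_st) = √15.8618 = 3.98269

ȳ_st ≈ 437.54, SE ≈ 3.98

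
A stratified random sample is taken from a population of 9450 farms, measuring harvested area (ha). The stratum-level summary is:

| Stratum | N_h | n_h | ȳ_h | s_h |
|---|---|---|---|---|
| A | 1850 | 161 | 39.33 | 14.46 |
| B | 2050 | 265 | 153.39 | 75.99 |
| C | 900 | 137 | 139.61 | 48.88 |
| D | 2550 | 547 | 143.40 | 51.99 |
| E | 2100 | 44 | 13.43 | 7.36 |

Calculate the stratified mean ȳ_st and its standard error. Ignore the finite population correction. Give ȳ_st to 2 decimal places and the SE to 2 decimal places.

ȳ_st ≈ 95.95, SE ≈ 1.29

ȳ_st = Σ W_h ȳ_h = (1850·39.33 + 2050·153.39 + 900·139.61 + 2550·143.40 + 2100·13.43)/9450 = 95.95048
V̂(ȳ_st) = Σ W_h² s_h²/n_h, with W_h = N_h/N and N = 9450:
  stratum A: (1850/9450)²·14.46²/161 = 0.0497726
  stratum B: (2050/9450)²·75.99²/265 = 1.02544
  stratum C: (900/9450)²·48.88²/137 = 0.158184
  stratum D: (2550/9450)²·51.99²/547 = 0.359807
  stratum E: (2100/9450)²·7.36²/44 = 0.0607964
V̂(ȳ_st) = 1.654
SE(ȳ_st) = √1.654 = 1.28608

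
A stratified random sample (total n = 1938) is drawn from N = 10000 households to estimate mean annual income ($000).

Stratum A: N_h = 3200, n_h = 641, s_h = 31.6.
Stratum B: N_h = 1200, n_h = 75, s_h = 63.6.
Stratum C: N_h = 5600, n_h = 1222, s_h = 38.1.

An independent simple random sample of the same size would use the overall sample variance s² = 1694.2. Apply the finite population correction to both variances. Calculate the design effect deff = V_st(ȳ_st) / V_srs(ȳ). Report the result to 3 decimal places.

V̂(ȳ_st) = Σ W_h² (1 − n_h/N_h) s_h²/n_h, with W_h = N_h/N and N = 10000:
  stratum A: (3200/10000)²·(1 − 641/3200)·31.6²/641 = 0.127566
  stratum B: (1200/10000)²·(1 − 75/1200)·63.6²/75 = 0.728093
  stratum C: (5600/10000)²·(1 − 1222/5600)·38.1²/1222 = 0.291234
V_st = 1.14689
V_srs = (1 − 1938/10000)·1694.2/1938 = 0.70478
deff = V_st / V_srs = 1.14689/0.70478 = 1.6273

deff ≈ 1.627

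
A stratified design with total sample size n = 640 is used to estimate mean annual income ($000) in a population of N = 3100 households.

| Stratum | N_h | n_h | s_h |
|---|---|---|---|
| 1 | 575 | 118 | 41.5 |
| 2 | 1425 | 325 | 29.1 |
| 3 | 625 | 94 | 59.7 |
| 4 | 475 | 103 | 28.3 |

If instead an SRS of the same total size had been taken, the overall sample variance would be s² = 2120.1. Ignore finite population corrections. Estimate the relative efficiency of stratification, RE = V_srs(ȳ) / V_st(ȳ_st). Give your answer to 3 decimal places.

V̂(ȳ_st) = Σ W_h² s_h²/n_h, with W_h = N_h/N and N = 3100:
  stratum 1: (575/3100)²·41.5²/118 = 0.502142
  stratum 2: (1425/3100)²·29.1²/325 = 0.550565
  stratum 3: (625/3100)²·59.7²/94 = 1.54119
  stratum 4: (475/3100)²·28.3²/103 = 0.182557
V_st = 2.77646
V_srs = s²/n = 2120.1/640 = 3.31266
Relative efficiency = V_srs / V_st = 3.31266/2.77646 = 1.1931

RE ≈ 1.193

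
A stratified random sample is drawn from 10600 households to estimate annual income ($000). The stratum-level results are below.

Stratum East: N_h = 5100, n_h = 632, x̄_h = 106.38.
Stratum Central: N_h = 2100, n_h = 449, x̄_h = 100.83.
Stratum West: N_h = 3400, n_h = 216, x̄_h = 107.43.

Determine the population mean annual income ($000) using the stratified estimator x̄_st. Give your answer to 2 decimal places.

N = Σ N_h = 10600. Stratum weights W_h = N_h/N.
x̄_st = (5100·106.38 + 2100·100.83 + 3400·107.43) / 10600 = 105.6173

x̄_st ≈ 105.62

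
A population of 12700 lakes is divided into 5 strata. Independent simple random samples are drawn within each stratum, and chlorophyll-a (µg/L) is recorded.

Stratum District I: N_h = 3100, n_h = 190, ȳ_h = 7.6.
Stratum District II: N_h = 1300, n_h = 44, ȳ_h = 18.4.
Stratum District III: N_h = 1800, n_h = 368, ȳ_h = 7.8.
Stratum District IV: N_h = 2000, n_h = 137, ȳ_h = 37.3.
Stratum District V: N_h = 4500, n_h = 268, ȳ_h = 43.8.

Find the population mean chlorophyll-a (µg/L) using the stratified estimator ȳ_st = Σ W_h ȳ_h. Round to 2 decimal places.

ȳ_st ≈ 26.24

N = Σ N_h = 12700. Stratum weights W_h = N_h/N.
ȳ_st = (3100·7.6 + 1300·18.4 + 1800·7.8 + 2000·37.3 + 4500·43.8) / 12700 = 26.2378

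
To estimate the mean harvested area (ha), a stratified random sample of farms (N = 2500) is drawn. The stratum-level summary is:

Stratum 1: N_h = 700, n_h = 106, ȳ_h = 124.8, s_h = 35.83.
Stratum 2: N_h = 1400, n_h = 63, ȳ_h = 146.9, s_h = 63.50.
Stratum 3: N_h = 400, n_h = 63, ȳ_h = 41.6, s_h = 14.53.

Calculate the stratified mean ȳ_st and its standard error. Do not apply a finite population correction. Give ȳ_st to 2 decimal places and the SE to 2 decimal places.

ȳ_st ≈ 123.86, SE ≈ 4.59

ȳ_st = Σ W_h ȳ_h = (700·124.8 + 1400·146.9 + 400·41.6)/2500 = 123.86400
V̂(ȳ_st) = Σ W_h² s_h²/n_h, with W_h = N_h/N and N = 2500:
  stratum 1: (700/2500)²·35.83²/106 = 0.949519
  stratum 2: (1400/2500)²·63.50²/63 = 20.0716
  stratum 3: (400/2500)²·14.53²/63 = 0.0857888
V̂(ȳ_st) = 21.107
SE(ȳ_st) = √21.107 = 4.59423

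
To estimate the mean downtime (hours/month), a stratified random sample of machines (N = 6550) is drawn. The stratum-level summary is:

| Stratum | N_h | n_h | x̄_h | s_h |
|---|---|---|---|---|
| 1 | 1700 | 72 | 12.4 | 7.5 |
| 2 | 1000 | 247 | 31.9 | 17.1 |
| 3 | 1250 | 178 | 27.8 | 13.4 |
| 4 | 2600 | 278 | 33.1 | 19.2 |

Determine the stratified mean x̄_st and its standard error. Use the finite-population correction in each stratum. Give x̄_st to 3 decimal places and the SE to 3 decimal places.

x̄_st ≈ 26.533, SE ≈ 0.538

x̄_st = Σ W_h x̄_h = (1700·12.4 + 1000·31.9 + 1250·27.8 + 2600·33.1)/6550 = 26.53282
V̂(x̄_st) = Σ W_h² (1 − n_h/N_h) s_h²/n_h, with W_h = N_h/N and N = 6550:
  stratum 1: (1700/6550)²·(1 − 72/1700)·7.5²/72 = 0.0503977
  stratum 2: (1000/6550)²·(1 − 247/1000)·17.1²/247 = 0.0207782
  stratum 3: (1250/6550)²·(1 − 178/1250)·13.4²/178 = 0.0315073
  stratum 4: (2600/6550)²·(1 − 278/2600)·19.2²/278 = 0.1866
V̂(x̄_st) = 0.289283
SE(x̄_st) = √0.289283 = 0.53785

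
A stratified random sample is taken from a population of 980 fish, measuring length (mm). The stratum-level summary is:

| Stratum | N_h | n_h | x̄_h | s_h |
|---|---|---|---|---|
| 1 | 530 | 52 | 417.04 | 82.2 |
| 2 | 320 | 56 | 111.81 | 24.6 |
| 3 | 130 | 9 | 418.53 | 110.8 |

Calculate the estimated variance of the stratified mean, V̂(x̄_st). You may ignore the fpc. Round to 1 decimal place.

V̂(x̄_st) = Σ W_h² s_h²/n_h, with W_h = N_h/N and N = 980:
  stratum 1: (530/980)²·82.2²/52 = 38.0049
  stratum 2: (320/980)²·24.6²/56 = 1.15221
  stratum 3: (130/980)²·110.8²/9 = 24.0033
V̂(x̄_st) = 63.1605

V̂(x̄_st) ≈ 63.2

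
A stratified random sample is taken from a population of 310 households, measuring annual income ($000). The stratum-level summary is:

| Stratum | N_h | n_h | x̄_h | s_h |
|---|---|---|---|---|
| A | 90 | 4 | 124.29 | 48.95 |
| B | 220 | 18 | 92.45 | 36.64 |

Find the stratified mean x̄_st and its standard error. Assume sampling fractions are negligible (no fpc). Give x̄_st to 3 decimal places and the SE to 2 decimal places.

x̄_st = Σ W_h x̄_h = (90·124.29 + 220·92.45)/310 = 101.69387
V̂(x̄_st) = Σ W_h² s_h²/n_h, with W_h = N_h/N and N = 310:
  stratum A: (90/310)²·48.95²/4 = 50.4902
  stratum B: (220/310)²·36.64²/18 = 37.563
V̂(x̄_st) = 88.0532
SE(x̄_st) = √88.0532 = 9.38367

x̄_st ≈ 101.694, SE ≈ 9.38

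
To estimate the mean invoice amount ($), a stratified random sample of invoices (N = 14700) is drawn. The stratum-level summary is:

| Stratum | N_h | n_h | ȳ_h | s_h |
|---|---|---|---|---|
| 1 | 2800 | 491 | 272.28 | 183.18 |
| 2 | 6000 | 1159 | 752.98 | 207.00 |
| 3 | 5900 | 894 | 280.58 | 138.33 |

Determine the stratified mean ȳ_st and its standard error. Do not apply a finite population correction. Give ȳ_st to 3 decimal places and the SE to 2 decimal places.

ȳ_st ≈ 471.815, SE ≈ 3.48

ȳ_st = Σ W_h ȳ_h = (2800·272.28 + 6000·752.98 + 5900·280.58)/14700 = 471.81537
V̂(ȳ_st) = Σ W_h² s_h²/n_h, with W_h = N_h/N and N = 14700:
  stratum 1: (2800/14700)²·183.18²/491 = 2.47945
  stratum 2: (6000/14700)²·207.00²/1159 = 6.15921
  stratum 3: (5900/14700)²·138.33²/894 = 3.44798
V̂(ȳ_st) = 12.0866
SE(ȳ_st) = √12.0866 = 3.47659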